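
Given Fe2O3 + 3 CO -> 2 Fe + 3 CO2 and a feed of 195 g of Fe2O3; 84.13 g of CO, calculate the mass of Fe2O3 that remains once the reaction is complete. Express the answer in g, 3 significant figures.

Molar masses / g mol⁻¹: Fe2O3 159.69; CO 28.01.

35.1 g

n(Fe2O3) = 195.0 / 159.69 = 1.221 mol
n(CO) = 84.13 / 28.01 = 3.004 mol
n/ν → Fe2O3: 1.221, CO: 1.001; CO is limiting.
Fe2O3 consumed = (1/3) × 3.004 = 1.001 mol
Fe2O3 remaining = 1.221 − 1.001 = 0.2200 mol
mass = 0.2200 × 159.69 = 35.13 g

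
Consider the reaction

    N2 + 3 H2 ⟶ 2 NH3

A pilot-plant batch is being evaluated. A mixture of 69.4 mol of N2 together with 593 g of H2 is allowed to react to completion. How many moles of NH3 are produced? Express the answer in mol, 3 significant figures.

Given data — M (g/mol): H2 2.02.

139 mol

n(N2) = 69.40 mol
n(H2) = 593.0 / 2.02 = 293.6 mol
n/ν for N2 = 69.40/1 = 69.40
n/ν for H2 = 293.6/3 = 97.87
Smallest n/ν is N2 → limiting reagent.
n(NH3) = (2/1) × 69.40 = 138.8 mol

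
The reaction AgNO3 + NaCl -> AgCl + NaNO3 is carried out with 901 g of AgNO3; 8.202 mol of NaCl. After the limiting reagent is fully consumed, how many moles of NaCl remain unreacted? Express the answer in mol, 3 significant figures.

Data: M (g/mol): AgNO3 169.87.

n(AgNO3) = 901.0 / 169.87 = 5.304 mol
n(NaCl) = 8.202 mol
n/ν → AgNO3: 5.304, NaCl: 8.202; AgNO3 is limiting.
NaCl consumed = (1/1) × 5.304 = 5.304 mol
NaCl remaining = 8.202 − 5.304 = 2.898 mol

2.90 mol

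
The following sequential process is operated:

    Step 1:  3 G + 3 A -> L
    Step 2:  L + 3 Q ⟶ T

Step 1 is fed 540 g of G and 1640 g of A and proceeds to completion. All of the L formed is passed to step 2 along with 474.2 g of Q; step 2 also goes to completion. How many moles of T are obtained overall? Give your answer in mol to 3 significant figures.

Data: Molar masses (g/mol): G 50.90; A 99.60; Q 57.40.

Step 1:
n(G) = 540.0 / 50.90 = 10.61 mol
n(A) = 1640 / 99.60 = 16.47 mol
n/ν → G: 3.537, A: 5.490; G is limiting.
n(L) produced = (1/3) × 10.61 = 3.537 mol
Step 2:
n(L) available = 3.537 mol
n(Q) = 474.2 / 57.40 = 8.261 mol
n/ν → L: 3.537, Q: 2.754; Q is limiting.
n(T) = (1/3) × 8.261 = 2.754 mol

2.75 mol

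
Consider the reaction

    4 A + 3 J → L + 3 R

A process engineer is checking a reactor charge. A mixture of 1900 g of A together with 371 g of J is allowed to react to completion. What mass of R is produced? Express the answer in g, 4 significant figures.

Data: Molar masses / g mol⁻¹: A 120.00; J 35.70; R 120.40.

1251 g

n(A) = 1900 / 120.00 = 15.83 mol
n(J) = 371.0 / 35.70 = 10.39 mol
n/ν for A = 15.83/4 = 3.958
n/ν for J = 10.39/3 = 3.463
Smallest n/ν is J → limiting reagent.
n(R) = (3/3) × 10.39 = 10.39 mol
mass = 10.39 × 120.40 = 1251 g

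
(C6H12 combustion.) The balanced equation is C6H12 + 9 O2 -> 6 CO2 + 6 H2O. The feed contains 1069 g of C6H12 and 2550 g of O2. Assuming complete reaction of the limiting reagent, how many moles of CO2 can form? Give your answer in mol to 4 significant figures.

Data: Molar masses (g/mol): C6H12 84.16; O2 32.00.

n(C6H12) = 1069 / 84.16 = 12.70 mol
n(O2) = 2550 / 32.00 = 79.69 mol
n/ν for C6H12 = 12.70/1 = 12.70
n/ν for O2 = 79.69/9 = 8.854
Smallest n/ν is O2 → limiting reagent.
n(CO2) = (6/9) × 79.69 = 53.13 mol

53.13 mol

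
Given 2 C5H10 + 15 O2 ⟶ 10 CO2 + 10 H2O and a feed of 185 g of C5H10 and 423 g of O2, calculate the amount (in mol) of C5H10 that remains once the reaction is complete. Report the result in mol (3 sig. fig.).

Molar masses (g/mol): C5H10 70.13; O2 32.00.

0.875 mol

n(C5H10) = 185.0 / 70.13 = 2.638 mol
n(O2) = 423.0 / 32.00 = 13.22 mol
n/ν → C5H10: 1.319, O2: 0.8813; O2 is limiting.
C5H10 consumed = (2/15) × 13.22 = 1.763 mol
C5H10 remaining = 2.638 − 1.763 = 0.8750 mol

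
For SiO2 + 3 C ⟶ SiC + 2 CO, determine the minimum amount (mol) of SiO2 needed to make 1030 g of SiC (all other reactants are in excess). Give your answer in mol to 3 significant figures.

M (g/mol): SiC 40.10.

n(SiC) = 1030 / 40.10 = 25.69 mol
n(SiO2) = (1/1) × 25.69 = 25.69 mol

25.7 mol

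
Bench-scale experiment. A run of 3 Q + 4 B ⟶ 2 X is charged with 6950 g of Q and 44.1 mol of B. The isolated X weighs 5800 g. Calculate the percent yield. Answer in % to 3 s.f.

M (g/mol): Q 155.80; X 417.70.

63.0 %

n(Q) = 6950 / 155.80 = 44.61 mol
n(B) = 44.10 mol
n/ν for Q = 44.61/3 = 14.87
n/ν for B = 44.10/4 = 11.03
Smallest n/ν is B → limiting reagent.
theoretical n(X) = (2/4) × 44.10 = 22.05 mol → 9210 g
% yield = 5800 / 9210 × 100 = 62.98 %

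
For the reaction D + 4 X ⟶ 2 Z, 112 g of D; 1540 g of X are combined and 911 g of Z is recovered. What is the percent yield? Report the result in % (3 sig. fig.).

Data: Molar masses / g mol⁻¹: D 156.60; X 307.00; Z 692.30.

92.0 %

n(D) = 112.0 / 156.60 = 0.7152 mol
n(X) = 1540 / 307.00 = 5.016 mol
n/ν for D = 0.7152/1 = 0.7152
n/ν for X = 5.016/4 = 1.254
Smallest n/ν is D → limiting reagent.
theoretical n(Z) = (2/1) × 0.7152 = 1.430 mol → 990.0 g
% yield = 911 / 990.0 × 100 = 92.02 %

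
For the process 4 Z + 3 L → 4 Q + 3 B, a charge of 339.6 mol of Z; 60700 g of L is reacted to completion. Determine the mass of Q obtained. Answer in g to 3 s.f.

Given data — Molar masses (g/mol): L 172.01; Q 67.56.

n(Z) = 339.6 mol
n(L) = 60700 / 172.01 = 352.9 mol
n/ν for Z = 339.6/4 = 84.90
n/ν for L = 352.9/3 = 117.6
Smallest n/ν is Z → limiting reagent.
n(Q) = (4/4) × 339.6 = 339.6 mol
mass = 339.6 × 67.56 = 22940 g

22900 g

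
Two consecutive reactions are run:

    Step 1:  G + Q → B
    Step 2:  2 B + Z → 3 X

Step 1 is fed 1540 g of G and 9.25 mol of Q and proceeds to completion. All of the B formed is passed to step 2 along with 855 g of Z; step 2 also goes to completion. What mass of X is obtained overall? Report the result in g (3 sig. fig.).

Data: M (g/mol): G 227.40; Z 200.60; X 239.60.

Step 1:
n(G) = 1540 / 227.40 = 6.772 mol
n(Q) = 9.250 mol
n/ν for G = 6.772/1 = 6.772
n/ν for Q = 9.250/1 = 9.250
Smallest n/ν is G → limiting reagent.
n(B) produced = (1/1) × 6.772 = 6.772 mol
Step 2:
n(B) available = 6.772 mol
n(Z) = 855.0 / 200.60 = 4.262 mol
n/ν for B = 6.772/2 = 3.386
n/ν for Z = 4.262/1 = 4.262
Smallest n/ν is B → limiting reagent.
n(X) = (3/2) × 6.772 = 10.16 mol
mass = 10.16 × 239.60 = 2434 g

2430 g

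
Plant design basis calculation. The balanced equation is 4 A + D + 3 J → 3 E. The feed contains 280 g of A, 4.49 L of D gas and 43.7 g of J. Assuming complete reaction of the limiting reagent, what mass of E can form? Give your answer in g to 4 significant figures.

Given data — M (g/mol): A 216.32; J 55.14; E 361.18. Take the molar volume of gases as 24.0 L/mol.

n(A) = 280.0 / 216.32 = 1.294 mol
n(D) = 4.490 / 24.0 = 0.1871 mol
n(J) = 43.70 / 55.14 = 0.7925 mol
n/ν for A = 1.294/4 = 0.3235
n/ν for D = 0.1871/1 = 0.1871
n/ν for J = 0.7925/3 = 0.2642
Smallest n/ν is D → limiting reagent.
n(E) = (3/1) × 0.1871 = 0.5613 mol
mass = 0.5613 × 361.18 = 202.7 g

202.7 g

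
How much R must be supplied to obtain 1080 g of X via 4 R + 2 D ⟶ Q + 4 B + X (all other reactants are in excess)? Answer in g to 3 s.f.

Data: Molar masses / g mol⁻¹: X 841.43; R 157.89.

n(X) = 1080 / 841.43 = 1.284 mol
n(R) = (4/1) × 1.284 = 5.136 mol
mass = 5.136 × 157.89 = 810.9 g

811 g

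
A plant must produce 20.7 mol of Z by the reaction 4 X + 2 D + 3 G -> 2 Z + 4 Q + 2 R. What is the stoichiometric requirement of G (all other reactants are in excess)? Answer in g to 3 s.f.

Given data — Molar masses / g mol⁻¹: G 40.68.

1260 g

n(Z) = 20.70 mol
n(G) = (3/2) × 20.70 = 31.05 mol
mass = 31.05 × 40.68 = 1263 g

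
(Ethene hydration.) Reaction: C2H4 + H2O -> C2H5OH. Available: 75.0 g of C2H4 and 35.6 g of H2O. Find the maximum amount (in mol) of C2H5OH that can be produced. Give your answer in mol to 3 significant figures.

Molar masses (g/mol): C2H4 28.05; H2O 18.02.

1.98 mol

n(C2H4) = 75.00 / 28.05 = 2.674 mol
n(H2O) = 35.60 / 18.02 = 1.976 mol
n/ν for C2H4 = 2.674/1 = 2.674
n/ν for H2O = 1.976/1 = 1.976
Smallest n/ν is H2O → limiting reagent.
n(C2H5OH) = (1/1) × 1.976 = 1.976 mol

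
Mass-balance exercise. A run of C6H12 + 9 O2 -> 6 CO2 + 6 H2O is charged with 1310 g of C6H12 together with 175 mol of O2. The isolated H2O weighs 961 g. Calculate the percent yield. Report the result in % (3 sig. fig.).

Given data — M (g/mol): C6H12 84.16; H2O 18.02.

n(C6H12) = 1310 / 84.16 = 15.57 mol
n(O2) = 175.0 mol
n/ν for C6H12 = 15.57/1 = 15.57
n/ν for O2 = 175.0/9 = 19.44
Smallest n/ν is C6H12 → limiting reagent.
theoretical n(H2O) = (6/1) × 15.57 = 93.42 mol → 1683 g
% yield = 961 / 1683 × 100 = 57.10 %

57.1 %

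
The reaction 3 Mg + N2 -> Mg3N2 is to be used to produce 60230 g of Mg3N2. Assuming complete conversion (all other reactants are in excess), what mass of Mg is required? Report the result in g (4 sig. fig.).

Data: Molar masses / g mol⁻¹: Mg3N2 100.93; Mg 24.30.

43500 g

n(Mg3N2) = 60230 / 100.93 = 596.8 mol
n(Mg) = (3/1) × 596.8 = 1790 mol
mass = 1790 × 24.30 = 43500 g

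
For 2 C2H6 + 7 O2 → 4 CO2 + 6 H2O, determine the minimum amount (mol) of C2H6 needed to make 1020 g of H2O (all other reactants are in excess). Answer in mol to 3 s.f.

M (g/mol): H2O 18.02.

n(H2O) = 1020 / 18.02 = 56.60 mol
n(C2H6) = (2/6) × 56.60 = 18.87 mol

18.9 mol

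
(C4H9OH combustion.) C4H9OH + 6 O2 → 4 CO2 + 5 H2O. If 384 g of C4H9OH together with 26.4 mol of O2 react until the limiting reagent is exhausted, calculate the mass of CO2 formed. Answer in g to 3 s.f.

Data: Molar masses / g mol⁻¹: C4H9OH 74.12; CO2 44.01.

n(C4H9OH) = 384.0 / 74.12 = 5.181 mol
n(O2) = 26.40 mol
n/ν → C4H9OH: 5.181, O2: 4.400; O2 is limiting.
n(CO2) = (4/6) × 26.40 = 17.60 mol
mass = 17.60 × 44.01 = 774.6 g

775 g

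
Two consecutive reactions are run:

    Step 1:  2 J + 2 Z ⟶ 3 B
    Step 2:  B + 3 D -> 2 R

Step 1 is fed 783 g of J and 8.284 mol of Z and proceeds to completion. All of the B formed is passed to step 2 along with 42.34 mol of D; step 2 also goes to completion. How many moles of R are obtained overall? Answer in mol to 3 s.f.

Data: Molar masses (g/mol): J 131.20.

Step 1:
n(J) = 783.0 / 131.20 = 5.968 mol
n(Z) = 8.284 mol
n/ν → J: 2.984, Z: 4.142; J is limiting.
n(B) produced = (3/2) × 5.968 = 8.952 mol
Step 2:
n(B) available = 8.952 mol
n(D) = 42.34 mol
n/ν → B: 8.952, D: 14.11; B is limiting.
n(R) = (2/1) × 8.952 = 17.90 mol

17.9 mol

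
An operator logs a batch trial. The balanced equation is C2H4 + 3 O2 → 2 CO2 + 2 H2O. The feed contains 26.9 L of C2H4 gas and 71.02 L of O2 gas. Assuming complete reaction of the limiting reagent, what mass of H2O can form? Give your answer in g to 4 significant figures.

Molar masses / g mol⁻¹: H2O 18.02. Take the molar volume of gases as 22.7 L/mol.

n(C2H4) = 26.90 / 22.7 = 1.185 mol
n(O2) = 71.02 / 22.7 = 3.129 mol
n/ν → C2H4: 1.185, O2: 1.043; O2 is limiting.
n(H2O) = (2/3) × 3.129 = 2.086 mol
mass = 2.086 × 18.02 = 37.59 g

37.59 g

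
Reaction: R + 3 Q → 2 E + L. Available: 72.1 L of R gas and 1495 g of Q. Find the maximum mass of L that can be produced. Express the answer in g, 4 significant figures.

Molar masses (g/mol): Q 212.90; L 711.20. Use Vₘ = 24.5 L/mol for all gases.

n(R) = 72.10 / 24.5 = 2.943 mol
n(Q) = 1495 / 212.90 = 7.022 mol
n/ν for R = 2.943/1 = 2.943
n/ν for Q = 7.022/3 = 2.341
Smallest n/ν is Q → limiting reagent.
n(L) = (1/3) × 7.022 = 2.341 mol
mass = 2.341 × 711.20 = 1665 g

1665 g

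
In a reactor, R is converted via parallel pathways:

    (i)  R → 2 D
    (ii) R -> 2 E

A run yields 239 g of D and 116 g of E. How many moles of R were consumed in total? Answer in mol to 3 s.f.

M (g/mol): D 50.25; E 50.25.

3.53 mol

n(D) = 239 / 50.25 = 4.756 mol
n(E) = 116 / 50.25 = 2.308 mol
n(R) via (i) = (1/2)×4.756 = 2.378 mol
n(R) via (ii) = (1/2)×2.308 = 1.154 mol
total n(R) = 2.378 + 1.154 = 3.532 mol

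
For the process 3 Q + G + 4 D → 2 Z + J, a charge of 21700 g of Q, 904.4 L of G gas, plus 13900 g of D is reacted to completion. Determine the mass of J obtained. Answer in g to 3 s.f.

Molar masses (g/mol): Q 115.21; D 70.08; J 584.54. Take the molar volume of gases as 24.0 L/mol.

n(Q) = 21700 / 115.21 = 188.4 mol
n(G) = 904.4 / 24.0 = 37.68 mol
n(D) = 13900 / 70.08 = 198.3 mol
n/ν → Q: 62.80, G: 37.68, D: 49.58; G is limiting.
n(J) = (1/1) × 37.68 = 37.68 mol
mass = 37.68 × 584.54 = 22030 g

22000 g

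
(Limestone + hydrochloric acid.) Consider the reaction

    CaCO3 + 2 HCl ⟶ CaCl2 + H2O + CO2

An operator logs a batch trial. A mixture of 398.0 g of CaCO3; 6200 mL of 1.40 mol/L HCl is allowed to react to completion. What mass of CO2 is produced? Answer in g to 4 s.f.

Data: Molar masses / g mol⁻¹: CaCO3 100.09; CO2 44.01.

175.0 g

n(CaCO3) = 398.0 / 100.09 = 3.976 mol
n(HCl) = 1.40 × 6200/1000 = 8.680 mol
n/ν → CaCO3: 3.976, HCl: 4.340; CaCO3 is limiting.
n(CO2) = (1/1) × 3.976 = 3.976 mol
mass = 3.976 × 44.01 = 175.0 g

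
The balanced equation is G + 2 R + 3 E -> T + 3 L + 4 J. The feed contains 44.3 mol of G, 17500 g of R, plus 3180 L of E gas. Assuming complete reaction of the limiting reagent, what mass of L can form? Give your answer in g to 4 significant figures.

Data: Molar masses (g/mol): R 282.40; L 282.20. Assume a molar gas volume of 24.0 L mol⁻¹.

26230 g

n(G) = 44.30 mol
n(R) = 17500 / 282.40 = 61.97 mol
n(E) = 3180 / 24.0 = 132.5 mol
n/ν for G = 44.30/1 = 44.30
n/ν for R = 61.97/2 = 30.99
n/ν for E = 132.5/3 = 44.17
Smallest n/ν is R → limiting reagent.
n(L) = (3/2) × 61.97 = 92.96 mol
mass = 92.96 × 282.20 = 26230 g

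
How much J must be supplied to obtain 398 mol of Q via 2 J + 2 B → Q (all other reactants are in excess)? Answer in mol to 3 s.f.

796 mol

n(Q) = 398.0 mol
n(J) = (2/1) × 398.0 = 796.0 mol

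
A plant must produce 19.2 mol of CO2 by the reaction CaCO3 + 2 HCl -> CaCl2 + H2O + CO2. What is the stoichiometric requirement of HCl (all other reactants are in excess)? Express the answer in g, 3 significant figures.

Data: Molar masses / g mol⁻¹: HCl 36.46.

n(CO2) = 19.20 mol
n(HCl) = (2/1) × 19.20 = 38.40 mol
mass = 38.40 × 36.46 = 1400 g

1400 g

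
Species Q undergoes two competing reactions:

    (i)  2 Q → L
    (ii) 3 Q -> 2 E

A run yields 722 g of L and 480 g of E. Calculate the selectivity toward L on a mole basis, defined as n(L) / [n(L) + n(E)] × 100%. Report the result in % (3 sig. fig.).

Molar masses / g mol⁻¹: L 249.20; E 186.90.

53.0 %

n(L) = 722 / 249.20 = 2.897 mol
n(E) = 480 / 186.90 = 2.568 mol
selectivity = 2.897/(2.897+2.568) × 100 = 53.01 %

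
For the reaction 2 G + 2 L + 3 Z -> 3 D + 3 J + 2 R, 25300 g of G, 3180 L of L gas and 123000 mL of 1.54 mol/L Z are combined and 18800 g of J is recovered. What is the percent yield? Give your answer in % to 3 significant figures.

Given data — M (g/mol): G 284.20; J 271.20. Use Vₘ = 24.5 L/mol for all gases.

51.9 %

n(G) = 25300 / 284.20 = 89.02 mol
n(L) = 3180 / 24.5 = 129.8 mol
n(Z) = 1.54 × 123000/1000 = 189.4 mol
n/ν for G = 89.02/2 = 44.51
n/ν for L = 129.8/2 = 64.90
n/ν for Z = 189.4/3 = 63.13
Smallest n/ν is G → limiting reagent.
theoretical n(J) = (3/2) × 89.02 = 133.5 mol → 36210 g
% yield = 18800 / 36210 × 100 = 51.92 %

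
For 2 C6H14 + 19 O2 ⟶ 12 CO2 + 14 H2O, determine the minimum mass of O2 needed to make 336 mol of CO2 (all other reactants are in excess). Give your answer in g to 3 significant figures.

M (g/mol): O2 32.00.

n(CO2) = 336.0 mol
n(O2) = (19/12) × 336.0 = 532.0 mol
mass = 532.0 × 32.00 = 17020 g

17000 g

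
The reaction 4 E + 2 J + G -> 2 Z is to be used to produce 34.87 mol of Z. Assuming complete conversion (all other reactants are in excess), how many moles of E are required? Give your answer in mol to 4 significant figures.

69.74 mol

n(Z) = 34.87 mol
n(E) = (4/2) × 34.87 = 69.74 mol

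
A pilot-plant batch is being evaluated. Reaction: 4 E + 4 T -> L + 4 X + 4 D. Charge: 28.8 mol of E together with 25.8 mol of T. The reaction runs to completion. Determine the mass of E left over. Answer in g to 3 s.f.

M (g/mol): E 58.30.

n(E) = 28.80 mol
n(T) = 25.80 mol
n/ν for E = 28.80/4 = 7.200
n/ν for T = 25.80/4 = 6.450
Smallest n/ν is T → limiting reagent.
E consumed = (4/4) × 25.80 = 25.80 mol
E remaining = 28.80 − 25.80 = 3.000 mol
mass = 3.000 × 58.30 = 174.9 g

175 g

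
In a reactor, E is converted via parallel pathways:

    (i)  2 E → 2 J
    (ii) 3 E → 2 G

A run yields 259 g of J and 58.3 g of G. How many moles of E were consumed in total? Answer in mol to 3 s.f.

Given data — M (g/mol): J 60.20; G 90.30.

n(J) = 259 / 60.20 = 4.302 mol
n(G) = 58.3 / 90.30 = 0.6456 mol
n(E) via (i) = (2/2)×4.302 = 4.302 mol
n(E) via (ii) = (3/2)×0.6456 = 0.9684 mol
total n(E) = 4.302 + 0.9684 = 5.270 mol

5.27 mol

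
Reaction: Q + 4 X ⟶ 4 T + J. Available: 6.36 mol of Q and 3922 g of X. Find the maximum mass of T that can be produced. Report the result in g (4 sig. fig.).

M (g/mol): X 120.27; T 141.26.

3594 g

n(Q) = 6.360 mol
n(X) = 3922 / 120.27 = 32.61 mol
n/ν → Q: 6.360, X: 8.153; Q is limiting.
n(T) = (4/1) × 6.360 = 25.44 mol
mass = 25.44 × 141.26 = 3594 g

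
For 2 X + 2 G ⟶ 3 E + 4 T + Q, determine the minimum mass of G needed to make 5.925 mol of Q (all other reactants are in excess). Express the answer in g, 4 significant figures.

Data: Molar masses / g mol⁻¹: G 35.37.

419.1 g

n(Q) = 5.925 mol
n(G) = (2/1) × 5.925 = 11.85 mol
mass = 11.85 × 35.37 = 419.1 g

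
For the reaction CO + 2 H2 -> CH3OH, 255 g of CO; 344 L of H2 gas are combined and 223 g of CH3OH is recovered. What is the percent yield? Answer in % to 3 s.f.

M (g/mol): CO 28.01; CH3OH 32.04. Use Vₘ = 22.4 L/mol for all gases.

n(CO) = 255.0 / 28.01 = 9.104 mol
n(H2) = 344.0 / 22.4 = 15.36 mol
n/ν for CO = 9.104/1 = 9.104
n/ν for H2 = 15.36/2 = 7.680
Smallest n/ν is H2 → limiting reagent.
theoretical n(CH3OH) = (1/2) × 15.36 = 7.680 mol → 246.1 g
% yield = 223 / 246.1 × 100 = 90.61 %

90.6 %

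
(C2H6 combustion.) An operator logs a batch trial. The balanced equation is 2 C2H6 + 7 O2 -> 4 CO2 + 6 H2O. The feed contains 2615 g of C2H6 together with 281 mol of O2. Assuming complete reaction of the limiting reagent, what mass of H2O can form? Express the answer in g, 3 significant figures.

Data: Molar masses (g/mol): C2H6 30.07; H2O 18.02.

4340 g

n(C2H6) = 2615 / 30.07 = 86.96 mol
n(O2) = 281.0 mol
n/ν for C2H6 = 86.96/2 = 43.48
n/ν for O2 = 281.0/7 = 40.14
Smallest n/ν is O2 → limiting reagent.
n(H2O) = (6/7) × 281.0 = 240.9 mol
mass = 240.9 × 18.02 = 4341 g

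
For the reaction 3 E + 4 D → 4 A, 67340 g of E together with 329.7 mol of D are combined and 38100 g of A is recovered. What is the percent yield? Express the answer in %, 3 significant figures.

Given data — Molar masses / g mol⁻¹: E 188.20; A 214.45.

n(E) = 67340 / 188.20 = 357.8 mol
n(D) = 329.7 mol
n/ν → E: 119.3, D: 82.43; D is limiting.
theoretical n(A) = (4/4) × 329.7 = 329.7 mol → 70700 g
% yield = 38100 / 70700 × 100 = 53.89 %

53.9 %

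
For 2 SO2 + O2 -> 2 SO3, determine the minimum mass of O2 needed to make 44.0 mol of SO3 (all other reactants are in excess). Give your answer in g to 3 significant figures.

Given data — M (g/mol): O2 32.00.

n(SO3) = 44.00 mol
n(O2) = (1/2) × 44.00 = 22.00 mol
mass = 22.00 × 32.00 = 704.0 g

704 g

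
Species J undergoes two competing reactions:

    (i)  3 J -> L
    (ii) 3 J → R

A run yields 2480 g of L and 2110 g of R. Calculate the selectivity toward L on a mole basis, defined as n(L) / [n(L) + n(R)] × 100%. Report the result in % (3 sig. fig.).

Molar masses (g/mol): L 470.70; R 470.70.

54.0 %

n(L) = 2480 / 470.70 = 5.269 mol
n(R) = 2110 / 470.70 = 4.483 mol
selectivity = 5.269/(5.269+4.483) × 100 = 54.03 %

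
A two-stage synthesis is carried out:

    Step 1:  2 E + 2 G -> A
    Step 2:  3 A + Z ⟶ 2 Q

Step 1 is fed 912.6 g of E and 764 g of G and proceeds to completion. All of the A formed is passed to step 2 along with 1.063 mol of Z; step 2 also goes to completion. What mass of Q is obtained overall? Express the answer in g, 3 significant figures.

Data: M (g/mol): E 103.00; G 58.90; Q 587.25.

1250 g

Step 1:
n(E) = 912.6 / 103.00 = 8.860 mol
n(G) = 764.0 / 58.90 = 12.97 mol
n/ν for E = 8.860/2 = 4.430
n/ν for G = 12.97/2 = 6.485
Smallest n/ν is E → limiting reagent.
n(A) produced = (1/2) × 8.860 = 4.430 mol
Step 2:
n(A) available = 4.430 mol
n(Z) = 1.063 mol
n/ν for A = 4.430/3 = 1.477
n/ν for Z = 1.063/1 = 1.063
Smallest n/ν is Z → limiting reagent.
n(Q) = (2/1) × 1.063 = 2.126 mol
mass = 2.126 × 587.25 = 1248 g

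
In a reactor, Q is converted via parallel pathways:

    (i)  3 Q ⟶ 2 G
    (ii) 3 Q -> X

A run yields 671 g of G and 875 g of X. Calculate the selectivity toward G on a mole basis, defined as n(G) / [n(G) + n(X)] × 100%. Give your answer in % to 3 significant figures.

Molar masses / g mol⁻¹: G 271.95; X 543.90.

n(G) = 671 / 271.95 = 2.467 mol
n(X) = 875 / 543.90 = 1.609 mol
selectivity = 2.467/(2.467+1.609) × 100 = 60.53 %

60.5 %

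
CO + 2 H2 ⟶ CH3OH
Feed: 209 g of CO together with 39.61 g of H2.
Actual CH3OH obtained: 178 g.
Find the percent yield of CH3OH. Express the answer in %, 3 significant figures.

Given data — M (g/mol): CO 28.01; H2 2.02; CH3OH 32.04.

n(CO) = 209.0 / 28.01 = 7.462 mol
n(H2) = 39.61 / 2.02 = 19.61 mol
n/ν → CO: 7.462, H2: 9.805; CO is limiting.
theoretical n(CH3OH) = (1/1) × 7.462 = 7.462 mol → 239.1 g
% yield = 178 / 239.1 × 100 = 74.45 %

74.5 %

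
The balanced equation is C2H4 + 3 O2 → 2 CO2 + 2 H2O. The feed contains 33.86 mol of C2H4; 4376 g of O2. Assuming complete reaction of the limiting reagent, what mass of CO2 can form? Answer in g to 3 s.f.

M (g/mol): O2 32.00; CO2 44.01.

2980 g

n(C2H4) = 33.86 mol
n(O2) = 4376 / 32.00 = 136.8 mol
n/ν for C2H4 = 33.86/1 = 33.86
n/ν for O2 = 136.8/3 = 45.60
Smallest n/ν is C2H4 → limiting reagent.
n(CO2) = (2/1) × 33.86 = 67.72 mol
mass = 67.72 × 44.01 = 2980 g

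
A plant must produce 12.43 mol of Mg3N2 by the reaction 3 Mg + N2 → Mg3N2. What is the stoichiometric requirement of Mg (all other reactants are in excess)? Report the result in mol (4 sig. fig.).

n(Mg3N2) = 12.43 mol
n(Mg) = (3/1) × 12.43 = 37.29 mol

37.29 mol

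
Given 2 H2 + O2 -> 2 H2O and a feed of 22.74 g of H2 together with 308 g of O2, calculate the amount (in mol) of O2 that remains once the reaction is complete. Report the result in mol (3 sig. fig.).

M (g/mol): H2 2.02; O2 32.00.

n(H2) = 22.74 / 2.02 = 11.26 mol
n(O2) = 308.0 / 32.00 = 9.625 mol
n/ν for H2 = 11.26/2 = 5.630
n/ν for O2 = 9.625/1 = 9.625
Smallest n/ν is H2 → limiting reagent.
O2 consumed = (1/2) × 11.26 = 5.630 mol
O2 remaining = 9.625 − 5.630 = 3.995 mol

4.00 mol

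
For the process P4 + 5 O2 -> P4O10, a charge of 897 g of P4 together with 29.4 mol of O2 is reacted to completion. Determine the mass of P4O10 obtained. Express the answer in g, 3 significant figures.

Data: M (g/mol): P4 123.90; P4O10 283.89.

n(P4) = 897.0 / 123.90 = 7.240 mol
n(O2) = 29.40 mol
n/ν for P4 = 7.240/1 = 7.240
n/ν for O2 = 29.40/5 = 5.880
Smallest n/ν is O2 → limiting reagent.
n(P4O10) = (1/5) × 29.40 = 5.880 mol
mass = 5.880 × 283.89 = 1669 g

1670 g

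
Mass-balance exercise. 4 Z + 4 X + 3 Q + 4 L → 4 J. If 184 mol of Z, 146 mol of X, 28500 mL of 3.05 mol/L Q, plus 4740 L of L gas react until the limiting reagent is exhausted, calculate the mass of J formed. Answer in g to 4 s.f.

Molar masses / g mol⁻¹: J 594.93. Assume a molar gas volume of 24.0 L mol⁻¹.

n(Z) = 184.0 mol
n(X) = 146.0 mol
n(Q) = 3.05 × 28500/1000 = 86.93 mol
n(L) = 4740 / 24.0 = 197.5 mol
n/ν → Z: 46.00, X: 36.50, Q: 28.98, L: 49.38; Q is limiting.
n(J) = (4/3) × 86.93 = 115.9 mol
mass = 115.9 × 594.93 = 68950 g

68950 g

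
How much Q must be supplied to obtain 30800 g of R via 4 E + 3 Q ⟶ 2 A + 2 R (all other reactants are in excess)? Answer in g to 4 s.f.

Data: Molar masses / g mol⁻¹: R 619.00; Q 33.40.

2493 g

n(R) = 30800 / 619.00 = 49.76 mol
n(Q) = (3/2) × 49.76 = 74.64 mol
mass = 74.64 × 33.40 = 2493 g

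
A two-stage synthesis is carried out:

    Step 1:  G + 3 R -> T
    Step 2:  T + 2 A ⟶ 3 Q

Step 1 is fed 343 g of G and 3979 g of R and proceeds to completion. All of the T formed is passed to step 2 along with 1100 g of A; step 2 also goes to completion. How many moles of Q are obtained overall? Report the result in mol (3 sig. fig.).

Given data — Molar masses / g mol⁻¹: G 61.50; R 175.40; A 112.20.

14.7 mol

Step 1:
n(G) = 343.0 / 61.50 = 5.577 mol
n(R) = 3979 / 175.40 = 22.69 mol
n/ν for G = 5.577/1 = 5.577
n/ν for R = 22.69/3 = 7.563
Smallest n/ν is G → limiting reagent.
n(T) produced = (1/1) × 5.577 = 5.577 mol
Step 2:
n(T) available = 5.577 mol
n(A) = 1100 / 112.20 = 9.804 mol
n/ν for T = 5.577/1 = 5.577
n/ν for A = 9.804/2 = 4.902
Smallest n/ν is A → limiting reagent.
n(Q) = (3/2) × 9.804 = 14.71 mol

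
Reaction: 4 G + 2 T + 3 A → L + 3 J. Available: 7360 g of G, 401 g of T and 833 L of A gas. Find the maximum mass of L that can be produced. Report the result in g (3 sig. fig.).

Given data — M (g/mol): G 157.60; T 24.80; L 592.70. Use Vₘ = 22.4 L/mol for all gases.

n(G) = 7360 / 157.60 = 46.70 mol
n(T) = 401.0 / 24.80 = 16.17 mol
n(A) = 833.0 / 22.4 = 37.19 mol
n/ν for G = 46.70/4 = 11.68
n/ν for T = 16.17/2 = 8.085
n/ν for A = 37.19/3 = 12.40
Smallest n/ν is T → limiting reagent.
n(L) = (1/2) × 16.17 = 8.085 mol
mass = 8.085 × 592.70 = 4792 g

4790 g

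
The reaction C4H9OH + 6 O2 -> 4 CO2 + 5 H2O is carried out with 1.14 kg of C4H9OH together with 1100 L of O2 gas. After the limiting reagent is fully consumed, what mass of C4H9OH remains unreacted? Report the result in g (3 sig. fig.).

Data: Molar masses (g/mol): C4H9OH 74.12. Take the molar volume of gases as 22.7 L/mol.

n(C4H9OH) = 1.140×1000 / 74.12 = 15.38 mol
n(O2) = 1100 / 22.7 = 48.46 mol
n/ν for C4H9OH = 15.38/1 = 15.38
n/ν for O2 = 48.46/6 = 8.077
Smallest n/ν is O2 → limiting reagent.
C4H9OH consumed = (1/6) × 48.46 = 8.077 mol
C4H9OH remaining = 15.38 − 8.077 = 7.303 mol
mass = 7.303 × 74.12 = 541.3 g

541 g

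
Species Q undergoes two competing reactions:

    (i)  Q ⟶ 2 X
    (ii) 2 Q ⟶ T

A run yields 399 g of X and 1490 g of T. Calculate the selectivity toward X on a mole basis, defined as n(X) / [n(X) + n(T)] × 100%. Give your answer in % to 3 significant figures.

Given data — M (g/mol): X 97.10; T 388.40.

51.7 %

n(X) = 399 / 97.10 = 4.109 mol
n(T) = 1490 / 388.40 = 3.836 mol
selectivity = 4.109/(4.109+3.836) × 100 = 51.72 %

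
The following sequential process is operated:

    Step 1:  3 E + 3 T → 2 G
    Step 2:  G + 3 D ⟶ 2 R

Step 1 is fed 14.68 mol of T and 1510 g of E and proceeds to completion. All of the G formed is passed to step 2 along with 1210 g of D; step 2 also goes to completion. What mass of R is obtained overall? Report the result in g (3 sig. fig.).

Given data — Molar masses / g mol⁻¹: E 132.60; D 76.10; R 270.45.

2870 g

Step 1:
n(T) = 14.68 mol
n(E) = 1510 / 132.60 = 11.39 mol
n/ν for T = 14.68/3 = 4.893
n/ν for E = 11.39/3 = 3.797
Smallest n/ν is E → limiting reagent.
n(G) produced = (2/3) × 11.39 = 7.593 mol
Step 2:
n(G) available = 7.593 mol
n(D) = 1210 / 76.10 = 15.90 mol
n/ν for G = 7.593/1 = 7.593
n/ν for D = 15.90/3 = 5.300
Smallest n/ν is D → limiting reagent.
n(R) = (2/3) × 15.90 = 10.60 mol
mass = 10.60 × 270.45 = 2867 g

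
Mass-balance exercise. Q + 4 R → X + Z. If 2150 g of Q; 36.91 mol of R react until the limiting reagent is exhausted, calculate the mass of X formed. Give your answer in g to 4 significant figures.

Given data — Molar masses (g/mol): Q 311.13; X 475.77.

n(Q) = 2150 / 311.13 = 6.910 mol
n(R) = 36.91 mol
n/ν → Q: 6.910, R: 9.228; Q is limiting.
n(X) = (1/1) × 6.910 = 6.910 mol
mass = 6.910 × 475.77 = 3288 g

3288 g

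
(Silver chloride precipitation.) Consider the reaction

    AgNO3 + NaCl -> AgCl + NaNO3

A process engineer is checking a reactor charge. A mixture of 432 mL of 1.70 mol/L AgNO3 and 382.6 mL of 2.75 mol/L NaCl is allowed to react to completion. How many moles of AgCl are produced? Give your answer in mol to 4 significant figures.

n(AgNO3) = 1.70 × 432.0/1000 = 0.7344 mol
n(NaCl) = 2.75 × 382.6/1000 = 1.052 mol
n/ν for AgNO3 = 0.7344/1 = 0.7344
n/ν for NaCl = 1.052/1 = 1.052
Smallest n/ν is AgNO3 → limiting reagent.
n(AgCl) = (1/1) × 0.7344 = 0.7344 mol

0.7344 mol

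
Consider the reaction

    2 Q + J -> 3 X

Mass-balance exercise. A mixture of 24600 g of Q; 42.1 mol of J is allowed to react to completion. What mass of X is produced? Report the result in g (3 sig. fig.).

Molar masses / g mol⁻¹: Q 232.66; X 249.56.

31500 g

n(Q) = 24600 / 232.66 = 105.7 mol
n(J) = 42.10 mol
n/ν → Q: 52.85, J: 42.10; J is limiting.
n(X) = (3/1) × 42.10 = 126.3 mol
mass = 126.3 × 249.56 = 31520 g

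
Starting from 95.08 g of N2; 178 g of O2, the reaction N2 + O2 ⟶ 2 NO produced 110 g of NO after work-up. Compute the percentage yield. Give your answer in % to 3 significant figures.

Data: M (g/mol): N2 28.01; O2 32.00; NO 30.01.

54.0 %

n(N2) = 95.08 / 28.01 = 3.395 mol
n(O2) = 178.0 / 32.00 = 5.563 mol
n/ν → N2: 3.395, O2: 5.563; N2 is limiting.
theoretical n(NO) = (2/1) × 3.395 = 6.790 mol → 203.8 g
% yield = 110 / 203.8 × 100 = 53.97 %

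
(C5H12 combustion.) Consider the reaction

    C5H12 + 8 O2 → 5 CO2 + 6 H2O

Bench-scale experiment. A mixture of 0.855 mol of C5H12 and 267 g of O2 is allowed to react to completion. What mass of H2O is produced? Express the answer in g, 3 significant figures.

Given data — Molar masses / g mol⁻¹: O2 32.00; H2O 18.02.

n(C5H12) = 0.8550 mol
n(O2) = 267.0 / 32.00 = 8.344 mol
n/ν for C5H12 = 0.8550/1 = 0.8550
n/ν for O2 = 8.344/8 = 1.043
Smallest n/ν is C5H12 → limiting reagent.
n(H2O) = (6/1) × 0.8550 = 5.130 mol
mass = 5.130 × 18.02 = 92.44 g

92.4 g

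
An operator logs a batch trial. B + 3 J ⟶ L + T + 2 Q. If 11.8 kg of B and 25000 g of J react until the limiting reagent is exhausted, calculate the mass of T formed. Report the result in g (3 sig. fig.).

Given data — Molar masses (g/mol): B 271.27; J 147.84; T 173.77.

7560 g

n(B) = 11.80×1000 / 271.27 = 43.50 mol
n(J) = 25000 / 147.84 = 169.1 mol
n/ν → B: 43.50, J: 56.37; B is limiting.
n(T) = (1/1) × 43.50 = 43.50 mol
mass = 43.50 × 173.77 = 7559 g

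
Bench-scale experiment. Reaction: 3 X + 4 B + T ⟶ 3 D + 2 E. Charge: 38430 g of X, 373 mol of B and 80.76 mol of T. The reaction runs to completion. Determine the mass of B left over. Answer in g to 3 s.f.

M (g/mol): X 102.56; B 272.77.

13600 g

n(X) = 38430 / 102.56 = 374.7 mol
n(B) = 373.0 mol
n(T) = 80.76 mol
n/ν → X: 124.9, B: 93.25, T: 80.76; T is limiting.
B consumed = (4/1) × 80.76 = 323.0 mol
B remaining = 373.0 − 323.0 = 50.00 mol
mass = 50.00 × 272.77 = 13640 g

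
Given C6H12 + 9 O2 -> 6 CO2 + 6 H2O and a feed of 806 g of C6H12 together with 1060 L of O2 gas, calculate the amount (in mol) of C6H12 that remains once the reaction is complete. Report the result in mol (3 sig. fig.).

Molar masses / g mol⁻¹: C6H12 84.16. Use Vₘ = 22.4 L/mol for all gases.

4.32 mol

n(C6H12) = 806.0 / 84.16 = 9.577 mol
n(O2) = 1060 / 22.4 = 47.32 mol
n/ν → C6H12: 9.577, O2: 5.258; O2 is limiting.
C6H12 consumed = (1/9) × 47.32 = 5.258 mol
C6H12 remaining = 9.577 − 5.258 = 4.319 mol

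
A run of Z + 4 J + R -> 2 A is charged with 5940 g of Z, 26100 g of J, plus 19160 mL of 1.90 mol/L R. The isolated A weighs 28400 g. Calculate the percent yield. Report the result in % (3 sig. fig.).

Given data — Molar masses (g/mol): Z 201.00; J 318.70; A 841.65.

n(Z) = 5940 / 201.00 = 29.55 mol
n(J) = 26100 / 318.70 = 81.90 mol
n(R) = 1.90 × 19160/1000 = 36.40 mol
n/ν for Z = 29.55/1 = 29.55
n/ν for J = 81.90/4 = 20.48
n/ν for R = 36.40/1 = 36.40
Smallest n/ν is J → limiting reagent.
theoretical n(A) = (2/4) × 81.90 = 40.95 mol → 34470 g
% yield = 28400 / 34470 × 100 = 82.39 %

82.4 %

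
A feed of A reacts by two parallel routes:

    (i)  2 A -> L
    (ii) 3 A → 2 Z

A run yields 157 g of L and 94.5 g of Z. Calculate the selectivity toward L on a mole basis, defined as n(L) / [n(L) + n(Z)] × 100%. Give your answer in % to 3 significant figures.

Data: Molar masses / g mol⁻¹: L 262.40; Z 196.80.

55.5 %

n(L) = 157 / 262.40 = 0.5983 mol
n(Z) = 94.5 / 196.80 = 0.4802 mol
selectivity = 0.5983/(0.5983+0.4802) × 100 = 55.48 %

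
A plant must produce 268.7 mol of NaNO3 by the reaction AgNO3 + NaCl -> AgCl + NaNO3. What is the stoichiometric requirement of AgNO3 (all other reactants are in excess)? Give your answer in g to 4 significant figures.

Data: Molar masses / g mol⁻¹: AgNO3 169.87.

n(NaNO3) = 268.7 mol
n(AgNO3) = (1/1) × 268.7 = 268.7 mol
mass = 268.7 × 169.87 = 45640 g

45640 g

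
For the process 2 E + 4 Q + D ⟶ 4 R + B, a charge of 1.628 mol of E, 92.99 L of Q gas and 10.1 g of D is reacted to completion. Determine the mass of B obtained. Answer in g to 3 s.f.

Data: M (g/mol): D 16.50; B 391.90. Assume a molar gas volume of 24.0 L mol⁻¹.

n(E) = 1.628 mol
n(Q) = 92.99 / 24.0 = 3.875 mol
n(D) = 10.10 / 16.50 = 0.6121 mol
n/ν for E = 1.628/2 = 0.8140
n/ν for Q = 3.875/4 = 0.9688
n/ν for D = 0.6121/1 = 0.6121
Smallest n/ν is D → limiting reagent.
n(B) = (1/1) × 0.6121 = 0.6121 mol
mass = 0.6121 × 391.90 = 239.9 g

240 g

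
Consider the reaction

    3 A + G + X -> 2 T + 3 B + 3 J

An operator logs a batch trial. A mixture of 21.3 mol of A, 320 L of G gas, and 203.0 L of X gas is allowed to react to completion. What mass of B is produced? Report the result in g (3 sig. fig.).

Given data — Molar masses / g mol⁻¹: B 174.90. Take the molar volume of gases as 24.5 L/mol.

n(A) = 21.30 mol
n(G) = 320.0 / 24.5 = 13.06 mol
n(X) = 203.0 / 24.5 = 8.286 mol
n/ν for A = 21.30/3 = 7.100
n/ν for G = 13.06/1 = 13.06
n/ν for X = 8.286/1 = 8.286
Smallest n/ν is A → limiting reagent.
n(B) = (3/3) × 21.30 = 21.30 mol
mass = 21.30 × 174.90 = 3725 g

3730 g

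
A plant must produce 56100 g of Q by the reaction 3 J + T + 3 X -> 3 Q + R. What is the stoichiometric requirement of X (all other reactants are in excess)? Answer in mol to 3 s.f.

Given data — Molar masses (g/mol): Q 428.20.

131 mol

n(Q) = 56100 / 428.20 = 131.0 mol
n(X) = (3/3) × 131.0 = 131.0 mol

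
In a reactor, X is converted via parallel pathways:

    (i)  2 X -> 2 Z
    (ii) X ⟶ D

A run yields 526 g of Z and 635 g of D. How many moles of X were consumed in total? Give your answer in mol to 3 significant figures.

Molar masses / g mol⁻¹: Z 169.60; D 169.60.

6.85 mol

n(Z) = 526 / 169.60 = 3.101 mol
n(D) = 635 / 169.60 = 3.744 mol
n(X) via (i) = (2/2)×3.101 = 3.101 mol
n(X) via (ii) = (1/1)×3.744 = 3.744 mol
total n(X) = 3.101 + 3.744 = 6.845 mol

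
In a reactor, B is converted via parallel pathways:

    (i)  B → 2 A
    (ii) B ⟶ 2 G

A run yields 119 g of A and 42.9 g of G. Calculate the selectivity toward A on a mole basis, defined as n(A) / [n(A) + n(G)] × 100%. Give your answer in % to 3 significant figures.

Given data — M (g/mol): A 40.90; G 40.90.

n(A) = 119 / 40.90 = 2.910 mol
n(G) = 42.9 / 40.90 = 1.049 mol
selectivity = 2.910/(2.910+1.049) × 100 = 73.50 %

73.5 %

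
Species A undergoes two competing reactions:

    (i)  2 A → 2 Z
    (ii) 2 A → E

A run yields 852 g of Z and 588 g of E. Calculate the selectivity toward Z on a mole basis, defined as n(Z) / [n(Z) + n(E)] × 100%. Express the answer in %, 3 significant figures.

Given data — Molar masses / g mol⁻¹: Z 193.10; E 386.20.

74.3 %

n(Z) = 852 / 193.10 = 4.412 mol
n(E) = 588 / 386.20 = 1.523 mol
selectivity = 4.412/(4.412+1.523) × 100 = 74.34 %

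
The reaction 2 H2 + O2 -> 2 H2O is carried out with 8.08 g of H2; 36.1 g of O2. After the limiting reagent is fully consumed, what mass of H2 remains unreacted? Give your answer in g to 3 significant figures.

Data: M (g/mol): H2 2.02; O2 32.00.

3.52 g

n(H2) = 8.080 / 2.02 = 4.000 mol
n(O2) = 36.10 / 32.00 = 1.128 mol
n/ν → H2: 2.000, O2: 1.128; O2 is limiting.
H2 consumed = (2/1) × 1.128 = 2.256 mol
H2 remaining = 4.000 − 2.256 = 1.744 mol
mass = 1.744 × 2.02 = 3.523 g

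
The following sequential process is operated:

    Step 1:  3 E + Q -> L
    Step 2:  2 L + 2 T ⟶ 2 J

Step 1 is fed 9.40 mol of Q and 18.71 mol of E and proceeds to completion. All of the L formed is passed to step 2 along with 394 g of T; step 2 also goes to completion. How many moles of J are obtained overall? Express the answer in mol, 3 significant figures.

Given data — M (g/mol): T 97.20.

Step 1:
n(Q) = 9.400 mol
n(E) = 18.71 mol
n/ν for Q = 9.400/1 = 9.400
n/ν for E = 18.71/3 = 6.237
Smallest n/ν is E → limiting reagent.
n(L) produced = (1/3) × 18.71 = 6.237 mol
Step 2:
n(L) available = 6.237 mol
n(T) = 394.0 / 97.20 = 4.053 mol
n/ν for L = 6.237/2 = 3.119
n/ν for T = 4.053/2 = 2.027
Smallest n/ν is T → limiting reagent.
n(J) = (2/2) × 4.053 = 4.053 mol

4.05 mol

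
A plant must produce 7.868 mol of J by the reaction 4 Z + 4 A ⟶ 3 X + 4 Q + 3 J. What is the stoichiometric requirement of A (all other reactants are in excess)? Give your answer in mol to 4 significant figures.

10.49 mol

n(J) = 7.868 mol
n(A) = (4/3) × 7.868 = 10.49 mol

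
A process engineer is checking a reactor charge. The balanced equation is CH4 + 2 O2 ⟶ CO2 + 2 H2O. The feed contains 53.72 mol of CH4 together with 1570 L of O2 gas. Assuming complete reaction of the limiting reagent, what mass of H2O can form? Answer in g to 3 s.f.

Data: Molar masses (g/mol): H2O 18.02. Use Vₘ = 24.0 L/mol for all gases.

1180 g

n(CH4) = 53.72 mol
n(O2) = 1570 / 24.0 = 65.42 mol
n/ν → CH4: 53.72, O2: 32.71; O2 is limiting.
n(H2O) = (2/2) × 65.42 = 65.42 mol
mass = 65.42 × 18.02 = 1179 g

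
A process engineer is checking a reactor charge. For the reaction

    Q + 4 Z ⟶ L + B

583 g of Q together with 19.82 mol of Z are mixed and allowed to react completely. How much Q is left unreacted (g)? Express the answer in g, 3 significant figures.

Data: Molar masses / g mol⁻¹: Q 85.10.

n(Q) = 583.0 / 85.10 = 6.851 mol
n(Z) = 19.82 mol
n/ν → Q: 6.851, Z: 4.955; Z is limiting.
Q consumed = (1/4) × 19.82 = 4.955 mol
Q remaining = 6.851 − 4.955 = 1.896 mol
mass = 1.896 × 85.10 = 161.3 g

161 g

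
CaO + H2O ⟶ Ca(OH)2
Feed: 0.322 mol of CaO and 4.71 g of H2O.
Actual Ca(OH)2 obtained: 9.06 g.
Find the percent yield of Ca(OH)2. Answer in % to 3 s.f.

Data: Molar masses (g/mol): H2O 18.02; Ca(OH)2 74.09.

46.8 %

n(CaO) = 0.3220 mol
n(H2O) = 4.710 / 18.02 = 0.2614 mol
n/ν for CaO = 0.3220/1 = 0.3220
n/ν for H2O = 0.2614/1 = 0.2614
Smallest n/ν is H2O → limiting reagent.
theoretical n(Ca(OH)2) = (1/1) × 0.2614 = 0.2614 mol → 19.37 g
% yield = 9.06 / 19.37 × 100 = 46.77 %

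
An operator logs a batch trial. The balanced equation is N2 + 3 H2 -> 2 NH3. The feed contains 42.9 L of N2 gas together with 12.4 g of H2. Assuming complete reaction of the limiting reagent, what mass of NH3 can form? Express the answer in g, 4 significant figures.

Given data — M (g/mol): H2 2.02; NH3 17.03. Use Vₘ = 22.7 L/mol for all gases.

64.37 g

n(N2) = 42.90 / 22.7 = 1.890 mol
n(H2) = 12.40 / 2.02 = 6.139 mol
n/ν → N2: 1.890, H2: 2.046; N2 is limiting.
n(NH3) = (2/1) × 1.890 = 3.780 mol
mass = 3.780 × 17.03 = 64.37 g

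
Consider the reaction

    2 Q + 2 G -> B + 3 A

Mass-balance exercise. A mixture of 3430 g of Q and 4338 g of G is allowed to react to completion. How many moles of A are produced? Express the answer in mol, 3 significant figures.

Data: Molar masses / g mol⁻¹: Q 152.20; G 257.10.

25.3 mol

n(Q) = 3430 / 152.20 = 22.54 mol
n(G) = 4338 / 257.10 = 16.87 mol
n/ν for Q = 22.54/2 = 11.27
n/ν for G = 16.87/2 = 8.435
Smallest n/ν is G → limiting reagent.
n(A) = (3/2) × 16.87 = 25.31 mol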